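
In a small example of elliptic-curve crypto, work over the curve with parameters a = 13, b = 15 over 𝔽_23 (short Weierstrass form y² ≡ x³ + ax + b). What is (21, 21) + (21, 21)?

tangent at (21, 21): λ = (3·21² + 13)/(2·21) ≡ 2/19. 19⁻¹ ≡ 17 (mod 23), so λ ≡ 2·17 ≡ 11.
  x = λ² - 21 - 21 = 121 - 42 ≡ 10; y = λ·(21 - 10) - 21 ≡ 8. → (10, 8)

(10, 8)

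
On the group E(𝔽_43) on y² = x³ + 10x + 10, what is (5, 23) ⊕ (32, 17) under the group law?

(5, 23) + (32, 17). λ = (17 - 23)/(32 - 5) ≡ 37/27 mod 43. 27⁻¹ ≡ 8 (mod 43) since 27·8 = 216 ≡ 1, so λ ≡ 38.
  x = λ² - 5 - 32 = 1444 - 37 ≡ 31; y = λ·(5 - 31) - 23 ≡ 21. → (31, 21)

(31, 21)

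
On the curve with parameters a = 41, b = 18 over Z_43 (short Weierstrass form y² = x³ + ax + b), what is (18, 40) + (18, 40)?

tangent at (18, 40): λ = (3·18² + 41)/(2·40) ≡ 24/37. 37⁻¹ ≡ 7 (mod 43), so λ ≡ 24·7 ≡ 39.
  x = λ² - 18 - 18 = 1521 - 36 ≡ 23; y = λ·(18 - 23) - 40 ≡ 23. → (23, 23)

(23, 23)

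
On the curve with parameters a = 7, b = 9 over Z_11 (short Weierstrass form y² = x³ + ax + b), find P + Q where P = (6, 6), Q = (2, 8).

(6, 6) + (2, 8). λ = (8 - 6)/(2 - 6) ≡ 2/7 mod 11. 7⁻¹ ≡ 8 (mod 11) since 7·8 = 56 ≡ 1, so λ ≡ 5.
  x = λ² - 6 - 2 = 25 - 8 ≡ 6; y = λ·(6 - 6) - 6 ≡ 5. → (6, 5)

(6, 5)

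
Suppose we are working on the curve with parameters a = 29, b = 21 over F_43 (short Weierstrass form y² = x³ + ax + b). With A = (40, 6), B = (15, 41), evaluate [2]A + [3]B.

(13, 12)

First 2A:
Repeated addition: build up to 2A.
2A: tangent at (40, 6): λ = (3·40² + 29)/(2·6) ≡ 13/12. 12⁻¹ ≡ 18 (mod 43) since 12·18 = 216 ≡ 1, so λ ≡ 13·18 ≡ 19.
  x = λ² - 40 - 40 = 361 - 80 ≡ 23; y = λ·(40 - 23) - 6 ≡ 16. → (23, 16)
2A = (23, 16).
Next 3B:
Repeated addition: build up to 3B.
2B: tangent at (15, 41): λ = (3·15² + 29)/(2·41) ≡ 16/39. 39⁻¹ ≡ 32 (mod 43) since 39·32 = 1248 ≡ 1, so λ ≡ 16·32 ≡ 39.
  x = λ² - 15 - 15 = 1521 - 30 ≡ 29; y = λ·(15 - 29) - 41 ≡ 15. → (29, 15)
3B: (29, 15) + (15, 41). λ = (41 - 15)/(15 - 29) ≡ 26/29 mod 43. 29⁻¹ ≡ 3 (mod 43), so λ ≡ 35.
  x = λ² - 29 - 15 = 1225 - 44 ≡ 20; y = λ·(29 - 20) - 15 ≡ 42. → (20, 42)
3B = (20, 42).
Finally 2A + 3B:
(23, 16) + (20, 42). λ = (42 - 16)/(20 - 23) ≡ 26/40 mod 43. 40⁻¹ ≡ 14 (mod 43), so λ ≡ 20.
  x = λ² - 23 - 20 = 400 - 43 ≡ 13; y = λ·(23 - 13) - 16 ≡ 12. → (13, 12)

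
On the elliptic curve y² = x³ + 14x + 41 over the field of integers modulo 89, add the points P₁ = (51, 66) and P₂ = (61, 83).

(51, 66) + (61, 83). λ = (83 - 66)/(61 - 51) ≡ 17/10 mod 89. 10⁻¹ ≡ 9 (mod 89), so λ ≡ 64.
  x = λ² - 51 - 61 = 4096 - 112 ≡ 68; y = λ·(51 - 68) - 66 ≡ 3. → (68, 3)

(68, 3)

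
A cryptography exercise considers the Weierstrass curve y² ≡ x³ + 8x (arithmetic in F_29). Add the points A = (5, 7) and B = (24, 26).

(1, 26)

(5, 7) + (24, 26). λ = (26 - 7)/(24 - 5) ≡ 19/19 mod 29. 19⁻¹ ≡ 26 (mod 29), so λ ≡ 1.
  x = λ² - 5 - 24 = 1 - 29 ≡ 1; y = λ·(5 - 1) - 7 ≡ 26. → (1, 26)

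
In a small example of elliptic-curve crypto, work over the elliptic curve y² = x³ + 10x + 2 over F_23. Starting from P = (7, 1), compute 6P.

Double-and-add on 6 = (110)₂. Start with P = (7, 1) for the leading 1-bit.
double: tangent at (7, 1): λ = (3·7² + 10)/(2·1) ≡ 19/2. 2⁻¹ ≡ 12 (mod 23), so λ ≡ 19·12 ≡ 21.
  x = λ² - 7 - 7 = 441 - 14 ≡ 13; y = λ·(7 - 13) - 1 ≡ 11. → (13, 11)
add P: (13, 11) + (7, 1). λ = (1 - 11)/(7 - 13) ≡ 13/17 mod 23. 17⁻¹ ≡ 19 (mod 23), so λ ≡ 17.
  x = λ² - 13 - 7 = 289 - 20 ≡ 16; y = λ·(13 - 16) - 11 ≡ 7. → (16, 7)
double: tangent at (16, 7): λ = (3·16² + 10)/(2·7) ≡ 19/14. 14⁻¹ ≡ 5 (mod 23) since 14·5 = 70 ≡ 1, so λ ≡ 19·5 ≡ 3.
  x = λ² - 16 - 16 = 9 - 32 ≡ 0; y = λ·(16 - 0) - 7 ≡ 18. → (0, 18)

(0, 18)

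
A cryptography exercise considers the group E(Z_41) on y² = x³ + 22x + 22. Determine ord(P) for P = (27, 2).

2P: tangent at (27, 2): λ = (3·27² + 22)/(2·2) ≡ 36/4. 4⁻¹ ≡ 31 (mod 41), so λ ≡ 36·31 ≡ 9.
  x = λ² - 27 - 27 = 81 - 54 ≡ 27; y = λ·(27 - 27) - 2 ≡ 39. → (27, 39)
3P: (27, 39) + (27, 2): same x and y₁ ≡ -y₂, so the sum is ∞.
3P = ∞, so the order is 3.

3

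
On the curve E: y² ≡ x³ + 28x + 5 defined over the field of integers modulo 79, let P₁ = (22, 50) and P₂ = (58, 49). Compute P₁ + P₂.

(22, 50) + (58, 49). λ = (49 - 50)/(58 - 22) ≡ 78/36 mod 79. 36⁻¹ ≡ 11 (mod 79), so λ ≡ 68.
  x = λ² - 22 - 58 = 4624 - 80 ≡ 41; y = λ·(22 - 41) - 50 ≡ 1. → (41, 1)

(41, 1)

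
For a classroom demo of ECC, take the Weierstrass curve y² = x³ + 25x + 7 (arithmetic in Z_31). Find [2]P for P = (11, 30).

(11, 1)

tangent at (11, 30): λ = (3·11² + 25)/(2·30) ≡ 16/29. 29⁻¹ ≡ 15 (mod 31), so λ ≡ 16·15 ≡ 23.
  x = λ² - 11 - 11 = 529 - 22 ≡ 11; y = λ·(11 - 11) - 30 ≡ 1. → (11, 1)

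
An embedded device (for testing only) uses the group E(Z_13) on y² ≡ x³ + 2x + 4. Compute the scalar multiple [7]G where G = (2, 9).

(5, 3)

Repeated addition: build up to 7G.
2G: tangent at (2, 9): λ = (3·2² + 2)/(2·9) ≡ 1/5. 5⁻¹ ≡ 8 (mod 13), so λ ≡ 1·8 ≡ 8.
  x = λ² - 2 - 2 = 64 - 4 ≡ 8; y = λ·(2 - 8) - 9 ≡ 8. → (8, 8)
3G: (8, 8) + (2, 9). λ = (9 - 8)/(2 - 8) ≡ 1/7 mod 13. 7⁻¹ ≡ 2 (mod 13), so λ ≡ 2.
  x = λ² - 8 - 2 = 4 - 10 ≡ 7; y = λ·(8 - 7) - 8 ≡ 7. → (7, 7)
4G: (7, 7) + (2, 9). λ = (9 - 7)/(2 - 7) ≡ 2/8 mod 13. 8⁻¹ ≡ 5 (mod 13) since 8·5 = 40 ≡ 1, so λ ≡ 10.
  x = λ² - 7 - 2 = 100 - 9 ≡ 0; y = λ·(7 - 0) - 7 ≡ 11. → (0, 11)
5G: (0, 11) + (2, 9). λ = (9 - 11)/(2 - 0) ≡ 11/2 mod 13. 2⁻¹ ≡ 7 (mod 13) since 2·7 = 14 ≡ 1, so λ ≡ 12.
  x = λ² - 0 - 2 = 144 - 2 ≡ 12; y = λ·(0 - 12) - 11 ≡ 1. → (12, 1)
6G: (12, 1) + (2, 9). λ = (9 - 1)/(2 - 12) ≡ 8/3 mod 13. 3⁻¹ ≡ 9 (mod 13), so λ ≡ 7.
  x = λ² - 12 - 2 = 49 - 14 ≡ 9; y = λ·(12 - 9) - 1 ≡ 7. → (9, 7)
7G: (9, 7) + (2, 9). λ = (9 - 7)/(2 - 9) ≡ 2/6 mod 13. 6⁻¹ ≡ 11 (mod 13), so λ ≡ 9.
  x = λ² - 9 - 2 = 81 - 11 ≡ 5; y = λ·(9 - 5) - 7 ≡ 3. → (5, 3)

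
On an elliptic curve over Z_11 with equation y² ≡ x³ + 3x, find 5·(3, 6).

Write G = (3, 6).
Double-and-add on 5 = (101)₂. Start with G = (3, 6) for the leading 1-bit.
double: tangent at (3, 6): λ = (3·3² + 3)/(2·6) ≡ 8/1. 1⁻¹ ≡ 1 (mod 11), so λ ≡ 8·1 ≡ 8.
  x = λ² - 3 - 3 = 64 - 6 ≡ 3; y = λ·(3 - 3) - 6 ≡ 5. → (3, 5)
double: tangent at (3, 5): λ = (3·3² + 3)/(2·5) ≡ 8/10. 10⁻¹ ≡ 10 (mod 11) since 10·10 = 100 ≡ 1, so λ ≡ 8·10 ≡ 3.
  x = λ² - 3 - 3 = 9 - 6 ≡ 3; y = λ·(3 - 3) - 5 ≡ 6. → (3, 6)
add G: tangent at (3, 6): λ = (3·3² + 3)/(2·6) ≡ 8/1. 1⁻¹ ≡ 1 (mod 11), so λ ≡ 8·1 ≡ 8.
  x = λ² - 3 - 3 = 64 - 6 ≡ 3; y = λ·(3 - 3) - 6 ≡ 5. → (3, 5)

(3, 5)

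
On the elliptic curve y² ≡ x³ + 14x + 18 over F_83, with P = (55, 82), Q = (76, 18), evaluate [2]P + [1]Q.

First 2P:
Repeated addition: build up to 2P.
2P: tangent at (55, 82): λ = (3·55² + 14)/(2·82) ≡ 42/81. 81⁻¹ ≡ 41 (mod 83), so λ ≡ 42·41 ≡ 62.
  x = λ² - 55 - 55 = 3844 - 110 ≡ 82; y = λ·(55 - 82) - 82 ≡ 70. → (82, 70)
2P = (82, 70).
Finally 2P + Q:
(82, 70) + (76, 18). λ = (18 - 70)/(76 - 82) ≡ 31/77 mod 83. 77⁻¹ ≡ 69 (mod 83), so λ ≡ 64.
  x = λ² - 82 - 76 = 4096 - 158 ≡ 37; y = λ·(82 - 37) - 70 ≡ 71. → (37, 71)

(37, 71)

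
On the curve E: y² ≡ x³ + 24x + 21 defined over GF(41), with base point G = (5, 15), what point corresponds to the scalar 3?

Repeated addition: build up to 3G.
2G: tangent at (5, 15): λ = (3·5² + 24)/(2·15) ≡ 17/30. 30⁻¹ ≡ 26 (mod 41) since 30·26 = 780 ≡ 1, so λ ≡ 17·26 ≡ 32.
  x = λ² - 5 - 5 = 1024 - 10 ≡ 30; y = λ·(5 - 30) - 15 ≡ 5. → (30, 5)
3G: (30, 5) + (5, 15). λ = (15 - 5)/(5 - 30) ≡ 10/16 mod 41. 16⁻¹ ≡ 18 (mod 41), so λ ≡ 16.
  x = λ² - 30 - 5 = 256 - 35 ≡ 16; y = λ·(30 - 16) - 5 ≡ 14. → (16, 14)

(16, 14)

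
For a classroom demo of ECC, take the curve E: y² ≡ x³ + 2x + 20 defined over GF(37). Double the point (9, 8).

tangent at (9, 8): λ = (3·9² + 2)/(2·8) ≡ 23/16. 16⁻¹ ≡ 7 (mod 37) since 16·7 = 112 ≡ 1, so λ ≡ 23·7 ≡ 13.
  x = λ² - 9 - 9 = 169 - 18 ≡ 3; y = λ·(9 - 3) - 8 ≡ 33. → (3, 33)

(3, 33)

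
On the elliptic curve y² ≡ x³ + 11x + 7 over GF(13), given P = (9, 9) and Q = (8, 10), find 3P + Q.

First 3P:
Repeated addition: build up to 3P.
2P: tangent at (9, 9): λ = (3·9² + 11)/(2·9) ≡ 7/5. 5⁻¹ ≡ 8 (mod 13), so λ ≡ 7·8 ≡ 4.
  x = λ² - 9 - 9 = 16 - 18 ≡ 11; y = λ·(9 - 11) - 9 ≡ 9. → (11, 9)
3P: (11, 9) + (9, 9). λ = (9 - 9)/(9 - 11) ≡ 0/11 mod 13. 11⁻¹ ≡ 6 (mod 13) since 11·6 = 66 ≡ 1, so λ ≡ 0.
  x = λ² - 11 - 9 = 0 - 20 ≡ 6; y = λ·(11 - 6) - 9 ≡ 4. → (6, 4)
3P = (6, 4).
Finally 3P + Q:
(6, 4) + (8, 10). λ = (10 - 4)/(8 - 6) ≡ 6/2 mod 13. 2⁻¹ ≡ 7 (mod 13), so λ ≡ 3.
  x = λ² - 6 - 8 = 9 - 14 ≡ 8; y = λ·(6 - 8) - 4 ≡ 3. → (8, 3)

(8, 3)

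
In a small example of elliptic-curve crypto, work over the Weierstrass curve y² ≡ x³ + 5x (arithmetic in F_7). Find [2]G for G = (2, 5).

tangent at (2, 5): λ = (3·2² + 5)/(2·5) ≡ 3/3. 3⁻¹ ≡ 5 (mod 7), so λ ≡ 3·5 ≡ 1.
  x = λ² - 2 - 2 = 1 - 4 ≡ 4; y = λ·(2 - 4) - 5 ≡ 0. → (4, 0)

(4, 0)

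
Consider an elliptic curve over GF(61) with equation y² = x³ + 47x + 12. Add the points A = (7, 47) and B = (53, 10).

(6, 49)

(7, 47) + (53, 10). λ = (10 - 47)/(53 - 7) ≡ 24/46 mod 61. 46⁻¹ ≡ 4 (mod 61) since 46·4 = 184 ≡ 1, so λ ≡ 35.
  x = λ² - 7 - 53 = 1225 - 60 ≡ 6; y = λ·(7 - 6) - 47 ≡ 49. → (6, 49)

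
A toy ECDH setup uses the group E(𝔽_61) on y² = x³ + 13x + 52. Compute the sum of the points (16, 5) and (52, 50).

(16, 5) + (52, 50). λ = (50 - 5)/(52 - 16) ≡ 45/36 mod 61. 36⁻¹ ≡ 39 (mod 61), so λ ≡ 47.
  x = λ² - 16 - 52 = 2209 - 68 ≡ 6; y = λ·(16 - 6) - 5 ≡ 38. → (6, 38)

(6, 38)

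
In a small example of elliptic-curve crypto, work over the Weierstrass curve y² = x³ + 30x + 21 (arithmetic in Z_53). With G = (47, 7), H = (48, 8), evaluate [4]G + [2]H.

First 4G:
Repeated addition: build up to 4G.
2G: tangent at (47, 7): λ = (3·47² + 30)/(2·7) ≡ 32/14. 14⁻¹ ≡ 19 (mod 53), so λ ≡ 32·19 ≡ 25.
  x = λ² - 47 - 47 = 625 - 94 ≡ 1; y = λ·(47 - 1) - 7 ≡ 30. → (1, 30)
3G: (1, 30) + (47, 7). λ = (7 - 30)/(47 - 1) ≡ 30/46 mod 53. 46⁻¹ ≡ 15 (mod 53), so λ ≡ 26.
  x = λ² - 1 - 47 = 676 - 48 ≡ 45; y = λ·(1 - 45) - 30 ≡ 45. → (45, 45)
4G: (45, 45) + (47, 7). λ = (7 - 45)/(47 - 45) ≡ 15/2 mod 53. 2⁻¹ ≡ 27 (mod 53), so λ ≡ 34.
  x = λ² - 45 - 47 = 1156 - 92 ≡ 4; y = λ·(45 - 4) - 45 ≡ 24. → (4, 24)
4G = (4, 24).
Next 2H:
Repeated addition: build up to 2H.
2H: tangent at (48, 8): λ = (3·48² + 30)/(2·8) ≡ 52/16. 16⁻¹ ≡ 10 (mod 53), so λ ≡ 52·10 ≡ 43.
  x = λ² - 48 - 48 = 1849 - 96 ≡ 4; y = λ·(48 - 4) - 8 ≡ 29. → (4, 29)
2H = (4, 29).
Finally 4G + 2H:
(4, 24) + (4, 29): same x and y₁ ≡ -y₂, so the sum is ∞.

O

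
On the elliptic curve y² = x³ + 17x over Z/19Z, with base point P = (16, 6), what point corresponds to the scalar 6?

Repeated addition: build up to 6P.
2P: tangent at (16, 6): λ = (3·16² + 17)/(2·6) ≡ 6/12. 12⁻¹ ≡ 8 (mod 19), so λ ≡ 6·8 ≡ 10.
  x = λ² - 16 - 16 = 100 - 32 ≡ 11; y = λ·(16 - 11) - 6 ≡ 6. → (11, 6)
3P: (11, 6) + (16, 6). λ = (6 - 6)/(16 - 11) ≡ 0/5 mod 19. 5⁻¹ ≡ 4 (mod 19) since 5·4 = 20 ≡ 1, so λ ≡ 0.
  x = λ² - 11 - 16 = 0 - 27 ≡ 11; y = λ·(11 - 11) - 6 ≡ 13. → (11, 13)
4P: (11, 13) + (16, 6). λ = (6 - 13)/(16 - 11) ≡ 12/5 mod 19. 5⁻¹ ≡ 4 (mod 19) since 5·4 = 20 ≡ 1, so λ ≡ 10.
  x = λ² - 11 - 16 = 100 - 27 ≡ 16; y = λ·(11 - 16) - 13 ≡ 13. → (16, 13)
5P: (16, 13) + (16, 6): same x and y₁ ≡ -y₂, so the sum is O.
6P: O + (16, 6) = (16, 6) (identity).

(16, 6)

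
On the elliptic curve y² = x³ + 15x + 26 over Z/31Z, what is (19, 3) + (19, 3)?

tangent at (19, 3): λ = (3·19² + 15)/(2·3) ≡ 13/6. 6⁻¹ ≡ 26 (mod 31), so λ ≡ 13·26 ≡ 28.
  x = λ² - 19 - 19 = 784 - 38 ≡ 2; y = λ·(19 - 2) - 3 ≡ 8. → (2, 8)

(2, 8)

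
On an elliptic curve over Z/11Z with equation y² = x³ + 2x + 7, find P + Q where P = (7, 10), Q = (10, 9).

(7, 10) + (10, 9). λ = (9 - 10)/(10 - 7) ≡ 10/3 mod 11. 3⁻¹ ≡ 4 (mod 11), so λ ≡ 7.
  x = λ² - 7 - 10 = 49 - 17 ≡ 10; y = λ·(7 - 10) - 10 ≡ 2. → (10, 2)

(10, 2)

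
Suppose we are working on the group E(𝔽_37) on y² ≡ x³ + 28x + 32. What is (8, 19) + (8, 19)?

tangent at (8, 19): λ = (3·8² + 28)/(2·19) ≡ 35/1. 1⁻¹ ≡ 1 (mod 37), so λ ≡ 35·1 ≡ 35.
  x = λ² - 8 - 8 = 1225 - 16 ≡ 25; y = λ·(8 - 25) - 19 ≡ 15. → (25, 15)

(25, 15)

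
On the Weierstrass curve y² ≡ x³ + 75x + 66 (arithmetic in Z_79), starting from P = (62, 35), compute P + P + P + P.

(72, 15)

Repeated addition: build up to 4P.
2P: tangent at (62, 35): λ = (3·62² + 75)/(2·35) ≡ 73/70. 70⁻¹ ≡ 35 (mod 79), so λ ≡ 73·35 ≡ 27.
  x = λ² - 62 - 62 = 729 - 124 ≡ 52; y = λ·(62 - 52) - 35 ≡ 77. → (52, 77)
3P: (52, 77) + (62, 35). λ = (35 - 77)/(62 - 52) ≡ 37/10 mod 79. 10⁻¹ ≡ 8 (mod 79), so λ ≡ 59.
  x = λ² - 52 - 62 = 3481 - 114 ≡ 49; y = λ·(52 - 49) - 77 ≡ 21. → (49, 21)
4P: (49, 21) + (62, 35). λ = (35 - 21)/(62 - 49) ≡ 14/13 mod 79. 13⁻¹ ≡ 73 (mod 79), so λ ≡ 74.
  x = λ² - 49 - 62 = 5476 - 111 ≡ 72; y = λ·(49 - 72) - 21 ≡ 15. → (72, 15)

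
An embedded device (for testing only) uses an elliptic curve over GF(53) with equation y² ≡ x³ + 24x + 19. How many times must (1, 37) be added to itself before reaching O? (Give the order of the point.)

5

2P: tangent at (1, 37): λ = (3·1² + 24)/(2·37) ≡ 27/21. 21⁻¹ ≡ 48 (mod 53), so λ ≡ 27·48 ≡ 24.
  x = λ² - 1 - 1 = 576 - 2 ≡ 44; y = λ·(1 - 44) - 37 ≡ 44. → (44, 44)
3P: (44, 44) + (1, 37). λ = (37 - 44)/(1 - 44) ≡ 46/10 mod 53. 10⁻¹ ≡ 16 (mod 53), so λ ≡ 47.
  x = λ² - 44 - 1 = 2209 - 45 ≡ 44; y = λ·(44 - 44) - 44 ≡ 9. → (44, 9)
4P: (44, 9) + (1, 37). λ = (37 - 9)/(1 - 44) ≡ 28/10 mod 53. 10⁻¹ ≡ 16 (mod 53) since 10·16 = 160 ≡ 1, so λ ≡ 24.
  x = λ² - 44 - 1 = 576 - 45 ≡ 1; y = λ·(44 - 1) - 9 ≡ 16. → (1, 16)
5P: (1, 16) + (1, 37): same x and y₁ ≡ -y₂, so the sum is O.
5P = O, so the order is 5.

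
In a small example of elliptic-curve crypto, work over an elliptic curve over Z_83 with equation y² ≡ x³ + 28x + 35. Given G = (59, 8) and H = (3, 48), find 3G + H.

(25, 80)

First 3G:
Repeated addition: build up to 3G.
2G: tangent at (59, 8): λ = (3·59² + 28)/(2·8) ≡ 13/16. 16⁻¹ ≡ 26 (mod 83), so λ ≡ 13·26 ≡ 6.
  x = λ² - 59 - 59 = 36 - 118 ≡ 1; y = λ·(59 - 1) - 8 ≡ 8. → (1, 8)
3G: (1, 8) + (59, 8). λ = (8 - 8)/(59 - 1) ≡ 0/58 mod 83. 58⁻¹ ≡ 73 (mod 83), so λ ≡ 0.
  x = λ² - 1 - 59 = 0 - 60 ≡ 23; y = λ·(1 - 23) - 8 ≡ 75. → (23, 75)
3G = (23, 75).
Finally 3G + H:
(23, 75) + (3, 48). λ = (48 - 75)/(3 - 23) ≡ 56/63 mod 83. 63⁻¹ ≡ 29 (mod 83) since 63·29 = 1827 ≡ 1, so λ ≡ 47.
  x = λ² - 23 - 3 = 2209 - 26 ≡ 25; y = λ·(23 - 25) - 75 ≡ 80. → (25, 80)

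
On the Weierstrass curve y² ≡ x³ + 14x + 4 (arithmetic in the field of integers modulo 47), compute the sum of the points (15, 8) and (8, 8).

(15, 8) + (8, 8). λ = (8 - 8)/(8 - 15) ≡ 0/40 mod 47. 40⁻¹ ≡ 20 (mod 47) since 40·20 = 800 ≡ 1, so λ ≡ 0.
  x = λ² - 15 - 8 = 0 - 23 ≡ 24; y = λ·(15 - 24) - 8 ≡ 39. → (24, 39)

(24, 39)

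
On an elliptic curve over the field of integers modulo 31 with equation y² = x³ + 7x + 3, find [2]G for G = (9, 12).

(27, 2)

tangent at (9, 12): λ = (3·9² + 7)/(2·12) ≡ 2/24. 24⁻¹ ≡ 22 (mod 31), so λ ≡ 2·22 ≡ 13.
  x = λ² - 9 - 9 = 169 - 18 ≡ 27; y = λ·(9 - 27) - 12 ≡ 2. → (27, 2)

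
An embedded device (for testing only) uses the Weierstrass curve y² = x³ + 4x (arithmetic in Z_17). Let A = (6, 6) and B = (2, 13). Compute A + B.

(11, 7)

(6, 6) + (2, 13). λ = (13 - 6)/(2 - 6) ≡ 7/13 mod 17. 13⁻¹ ≡ 4 (mod 17), so λ ≡ 11.
  x = λ² - 6 - 2 = 121 - 8 ≡ 11; y = λ·(6 - 11) - 6 ≡ 7. → (11, 7)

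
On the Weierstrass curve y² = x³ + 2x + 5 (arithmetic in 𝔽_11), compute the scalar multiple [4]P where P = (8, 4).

(8, 7)

Double-and-add on 4 = (100)₂. Start with P = (8, 4) for the leading 1-bit.
double: tangent at (8, 4): λ = (3·8² + 2)/(2·4) ≡ 7/8. 8⁻¹ ≡ 7 (mod 11), so λ ≡ 7·7 ≡ 5.
  x = λ² - 8 - 8 = 25 - 16 ≡ 9; y = λ·(8 - 9) - 4 ≡ 2. → (9, 2)
double: tangent at (9, 2): λ = (3·9² + 2)/(2·2) ≡ 3/4. 4⁻¹ ≡ 3 (mod 11) since 4·3 = 12 ≡ 1, so λ ≡ 3·3 ≡ 9.
  x = λ² - 9 - 9 = 81 - 18 ≡ 8; y = λ·(9 - 8) - 2 ≡ 7. → (8, 7)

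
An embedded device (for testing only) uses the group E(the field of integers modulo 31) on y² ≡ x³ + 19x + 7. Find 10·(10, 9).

(5, 17)

Write G = (10, 9).
Double-and-add on 10 = (1010)₂. Start with G = (10, 9) for the leading 1-bit.
double: tangent at (10, 9): λ = (3·10² + 19)/(2·9) ≡ 9/18. 18⁻¹ ≡ 19 (mod 31) since 18·19 = 342 ≡ 1, so λ ≡ 9·19 ≡ 16.
  x = λ² - 10 - 10 = 256 - 20 ≡ 19; y = λ·(10 - 19) - 9 ≡ 2. → (19, 2)
double: tangent at (19, 2): λ = (3·19² + 19)/(2·2) ≡ 17/4. 4⁻¹ ≡ 8 (mod 31) since 4·8 = 32 ≡ 1, so λ ≡ 17·8 ≡ 12.
  x = λ² - 19 - 19 = 144 - 38 ≡ 13; y = λ·(19 - 13) - 2 ≡ 8. → (13, 8)
add G: (13, 8) + (10, 9). λ = (9 - 8)/(10 - 13) ≡ 1/28 mod 31. 28⁻¹ ≡ 10 (mod 31), so λ ≡ 10.
  x = λ² - 13 - 10 = 100 - 23 ≡ 15; y = λ·(13 - 15) - 8 ≡ 3. → (15, 3)
double: tangent at (15, 3): λ = (3·15² + 19)/(2·3) ≡ 12/6. 6⁻¹ ≡ 26 (mod 31) since 6·26 = 156 ≡ 1, so λ ≡ 12·26 ≡ 2.
  x = λ² - 15 - 15 = 4 - 30 ≡ 5; y = λ·(15 - 5) - 3 ≡ 17. → (5, 17)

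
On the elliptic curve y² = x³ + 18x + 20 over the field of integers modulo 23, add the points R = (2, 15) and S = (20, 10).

(2, 8)

(2, 15) + (20, 10). λ = (10 - 15)/(20 - 2) ≡ 18/18 mod 23. 18⁻¹ ≡ 9 (mod 23), so λ ≡ 1.
  x = λ² - 2 - 20 = 1 - 22 ≡ 2; y = λ·(2 - 2) - 15 ≡ 8. → (2, 8)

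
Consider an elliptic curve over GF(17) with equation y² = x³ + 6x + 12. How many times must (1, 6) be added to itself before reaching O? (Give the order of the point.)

2P: tangent at (1, 6): λ = (3·1² + 6)/(2·6) ≡ 9/12. 12⁻¹ ≡ 10 (mod 17) since 12·10 = 120 ≡ 1, so λ ≡ 9·10 ≡ 5.
  x = λ² - 1 - 1 = 25 - 2 ≡ 6; y = λ·(1 - 6) - 6 ≡ 3. → (6, 3)
3P: (6, 3) + (1, 6). λ = (6 - 3)/(1 - 6) ≡ 3/12 mod 17. 12⁻¹ ≡ 10 (mod 17), so λ ≡ 13.
  x = λ² - 6 - 1 = 169 - 7 ≡ 9; y = λ·(6 - 9) - 3 ≡ 9. → (9, 9)
4P: (9, 9) + (1, 6). λ = (6 - 9)/(1 - 9) ≡ 14/9 mod 17. 9⁻¹ ≡ 2 (mod 17), so λ ≡ 11.
  x = λ² - 9 - 1 = 121 - 10 ≡ 9; y = λ·(9 - 9) - 9 ≡ 8. → (9, 8)
5P: (9, 8) + (1, 6). λ = (6 - 8)/(1 - 9) ≡ 15/9 mod 17. 9⁻¹ ≡ 2 (mod 17), so λ ≡ 13.
  x = λ² - 9 - 1 = 169 - 10 ≡ 6; y = λ·(9 - 6) - 8 ≡ 14. → (6, 14)
6P: (6, 14) + (1, 6). λ = (6 - 14)/(1 - 6) ≡ 9/12 mod 17. 12⁻¹ ≡ 10 (mod 17), so λ ≡ 5.
  x = λ² - 6 - 1 = 25 - 7 ≡ 1; y = λ·(6 - 1) - 14 ≡ 11. → (1, 11)
7P: (1, 11) + (1, 6): same x and y₁ ≡ -y₂, so the sum is O.
7P = O, so the order is 7.

7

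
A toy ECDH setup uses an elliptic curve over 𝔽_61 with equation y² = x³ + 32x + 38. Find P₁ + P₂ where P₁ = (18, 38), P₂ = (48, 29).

(18, 38) + (48, 29). λ = (29 - 38)/(48 - 18) ≡ 52/30 mod 61. 30⁻¹ ≡ 59 (mod 61), so λ ≡ 18.
  x = λ² - 18 - 48 = 324 - 66 ≡ 14; y = λ·(18 - 14) - 38 ≡ 34. → (14, 34)

(14, 34)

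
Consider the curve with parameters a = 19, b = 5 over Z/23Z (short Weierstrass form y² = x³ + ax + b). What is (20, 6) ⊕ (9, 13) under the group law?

(20, 6) + (9, 13). λ = (13 - 6)/(9 - 20) ≡ 7/12 mod 23. 12⁻¹ ≡ 2 (mod 23) since 12·2 = 24 ≡ 1, so λ ≡ 14.
  x = λ² - 20 - 9 = 196 - 29 ≡ 6; y = λ·(20 - 6) - 6 ≡ 6. → (6, 6)

(6, 6)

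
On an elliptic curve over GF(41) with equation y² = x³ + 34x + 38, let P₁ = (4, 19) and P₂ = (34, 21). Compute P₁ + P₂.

(4, 19) + (34, 21). λ = (21 - 19)/(34 - 4) ≡ 2/30 mod 41. 30⁻¹ ≡ 26 (mod 41), so λ ≡ 11.
  x = λ² - 4 - 34 = 121 - 38 ≡ 1; y = λ·(4 - 1) - 19 ≡ 14. → (1, 14)

(1, 14)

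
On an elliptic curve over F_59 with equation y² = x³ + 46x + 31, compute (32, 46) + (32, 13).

The two points share x = 32 and their y-coordinates satisfy 46 + 13 ≡ 0 (mod 59), so they are inverses. Their sum is O.

O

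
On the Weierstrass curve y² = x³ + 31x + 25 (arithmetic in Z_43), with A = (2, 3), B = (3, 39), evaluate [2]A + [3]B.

(41, 16)

First 2A:
Repeated addition: build up to 2A.
2A: tangent at (2, 3): λ = (3·2² + 31)/(2·3) ≡ 0/6. 6⁻¹ ≡ 36 (mod 43) since 6·36 = 216 ≡ 1, so λ ≡ 0·36 ≡ 0.
  x = λ² - 2 - 2 = 0 - 4 ≡ 39; y = λ·(2 - 39) - 3 ≡ 40. → (39, 40)
2A = (39, 40).
Next 3B:
Repeated addition: build up to 3B.
2B: tangent at (3, 39): λ = (3·3² + 31)/(2·39) ≡ 15/35. 35⁻¹ ≡ 16 (mod 43) since 35·16 = 560 ≡ 1, so λ ≡ 15·16 ≡ 25.
  x = λ² - 3 - 3 = 625 - 6 ≡ 17; y = λ·(3 - 17) - 39 ≡ 41. → (17, 41)
3B: (17, 41) + (3, 39). λ = (39 - 41)/(3 - 17) ≡ 41/29 mod 43. 29⁻¹ ≡ 3 (mod 43) since 29·3 = 87 ≡ 1, so λ ≡ 37.
  x = λ² - 17 - 3 = 1369 - 20 ≡ 16; y = λ·(17 - 16) - 41 ≡ 39. → (16, 39)
3B = (16, 39).
Finally 2A + 3B:
(39, 40) + (16, 39). λ = (39 - 40)/(16 - 39) ≡ 42/20 mod 43. 20⁻¹ ≡ 28 (mod 43), so λ ≡ 15.
  x = λ² - 39 - 16 = 225 - 55 ≡ 41; y = λ·(39 - 41) - 40 ≡ 16. → (41, 16)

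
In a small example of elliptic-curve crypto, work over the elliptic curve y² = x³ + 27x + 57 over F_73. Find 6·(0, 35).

(17, 63)

Write P = (0, 35).
Repeated addition: build up to 6P.
2P: tangent at (0, 35): λ = (3·0² + 27)/(2·35) ≡ 27/70. 70⁻¹ ≡ 24 (mod 73) since 70·24 = 1680 ≡ 1, so λ ≡ 27·24 ≡ 64.
  x = λ² - 0 - 0 = 4096 - 0 ≡ 8; y = λ·(0 - 8) - 35 ≡ 37. → (8, 37)
3P: (8, 37) + (0, 35). λ = (35 - 37)/(0 - 8) ≡ 71/65 mod 73. 65⁻¹ ≡ 9 (mod 73), so λ ≡ 55.
  x = λ² - 8 - 0 = 3025 - 8 ≡ 24; y = λ·(8 - 24) - 37 ≡ 32. → (24, 32)
4P: (24, 32) + (0, 35). λ = (35 - 32)/(0 - 24) ≡ 3/49 mod 73. 49⁻¹ ≡ 3 (mod 73) since 49·3 = 147 ≡ 1, so λ ≡ 9.
  x = λ² - 24 - 0 = 81 - 24 ≡ 57; y = λ·(24 - 57) - 32 ≡ 36. → (57, 36)
5P: (57, 36) + (0, 35). λ = (35 - 36)/(0 - 57) ≡ 72/16 mod 73. 16⁻¹ ≡ 32 (mod 73) since 16·32 = 512 ≡ 1, so λ ≡ 41.
  x = λ² - 57 - 0 = 1681 - 57 ≡ 18; y = λ·(57 - 18) - 36 ≡ 30. → (18, 30)
6P: (18, 30) + (0, 35). λ = (35 - 30)/(0 - 18) ≡ 5/55 mod 73. 55⁻¹ ≡ 4 (mod 73), so λ ≡ 20.
  x = λ² - 18 - 0 = 400 - 18 ≡ 17; y = λ·(18 - 17) - 30 ≡ 63. → (17, 63)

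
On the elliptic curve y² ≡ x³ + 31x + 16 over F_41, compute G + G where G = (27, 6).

(19, 24)

tangent at (27, 6): λ = (3·27² + 31)/(2·6) ≡ 4/12. 12⁻¹ ≡ 24 (mod 41), so λ ≡ 4·24 ≡ 14.
  x = λ² - 27 - 27 = 196 - 54 ≡ 19; y = λ·(27 - 19) - 6 ≡ 24. → (19, 24)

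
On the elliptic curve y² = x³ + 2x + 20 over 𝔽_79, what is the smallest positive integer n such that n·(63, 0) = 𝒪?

2

2P: (63, 0) + (63, 0): same x and y₁ ≡ -y₂, so the sum is 𝒪.
2P = 𝒪, so the order is 2.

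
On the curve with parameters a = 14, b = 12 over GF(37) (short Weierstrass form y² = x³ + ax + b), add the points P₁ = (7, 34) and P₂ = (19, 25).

(7, 34) + (19, 25). λ = (25 - 34)/(19 - 7) ≡ 28/12 mod 37. 12⁻¹ ≡ 34 (mod 37), so λ ≡ 27.
  x = λ² - 7 - 19 = 729 - 26 ≡ 0; y = λ·(7 - 0) - 34 ≡ 7. → (0, 7)

(0, 7)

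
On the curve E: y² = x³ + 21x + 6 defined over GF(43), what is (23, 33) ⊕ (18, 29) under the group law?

(25, 17)

(23, 33) + (18, 29). λ = (29 - 33)/(18 - 23) ≡ 39/38 mod 43. 38⁻¹ ≡ 17 (mod 43), so λ ≡ 18.
  x = λ² - 23 - 18 = 324 - 41 ≡ 25; y = λ·(23 - 25) - 33 ≡ 17. → (25, 17)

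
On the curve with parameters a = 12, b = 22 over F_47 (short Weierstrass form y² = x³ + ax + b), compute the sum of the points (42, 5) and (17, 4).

(42, 5) + (17, 4). λ = (4 - 5)/(17 - 42) ≡ 46/22 mod 47. 22⁻¹ ≡ 15 (mod 47) since 22·15 = 330 ≡ 1, so λ ≡ 32.
  x = λ² - 42 - 17 = 1024 - 59 ≡ 25; y = λ·(42 - 25) - 5 ≡ 22. → (25, 22)

(25, 22)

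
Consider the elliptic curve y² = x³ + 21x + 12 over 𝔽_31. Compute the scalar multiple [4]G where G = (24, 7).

Repeated addition: build up to 4G.
2G: tangent at (24, 7): λ = (3·24² + 21)/(2·7) ≡ 13/14. 14⁻¹ ≡ 20 (mod 31), so λ ≡ 13·20 ≡ 12.
  x = λ² - 24 - 24 = 144 - 48 ≡ 3; y = λ·(24 - 3) - 7 ≡ 28. → (3, 28)
3G: (3, 28) + (24, 7). λ = (7 - 28)/(24 - 3) ≡ 10/21 mod 31. 21⁻¹ ≡ 3 (mod 31), so λ ≡ 30.
  x = λ² - 3 - 24 = 900 - 27 ≡ 5; y = λ·(3 - 5) - 28 ≡ 5. → (5, 5)
4G: (5, 5) + (24, 7). λ = (7 - 5)/(24 - 5) ≡ 2/19 mod 31. 19⁻¹ ≡ 18 (mod 31), so λ ≡ 5.
  x = λ² - 5 - 24 = 25 - 29 ≡ 27; y = λ·(5 - 27) - 5 ≡ 9. → (27, 9)

(27, 9)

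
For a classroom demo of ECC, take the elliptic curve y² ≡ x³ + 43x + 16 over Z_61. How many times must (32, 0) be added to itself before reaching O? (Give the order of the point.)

2

2P: (32, 0) + (32, 0): same x and y₁ ≡ -y₂, so the sum is O.
2P = O, so the order is 2.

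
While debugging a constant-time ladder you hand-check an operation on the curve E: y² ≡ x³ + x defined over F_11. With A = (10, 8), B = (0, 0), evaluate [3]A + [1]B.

(10, 8)

First 3A:
Repeated addition: build up to 3A.
2A: tangent at (10, 8): λ = (3·10² + 1)/(2·8) ≡ 4/5. 5⁻¹ ≡ 9 (mod 11) since 5·9 = 45 ≡ 1, so λ ≡ 4·9 ≡ 3.
  x = λ² - 10 - 10 = 9 - 20 ≡ 0; y = λ·(10 - 0) - 8 ≡ 0. → (0, 0)
3A: (0, 0) + (10, 8). λ = (8 - 0)/(10 - 0) ≡ 8/10 mod 11. 10⁻¹ ≡ 10 (mod 11) since 10·10 = 100 ≡ 1, so λ ≡ 3.
  x = λ² - 0 - 10 = 9 - 10 ≡ 10; y = λ·(0 - 10) - 0 ≡ 3. → (10, 3)
3A = (10, 3).
Finally 3A + B:
(10, 3) + (0, 0). λ = (0 - 3)/(0 - 10) ≡ 8/1 mod 11. 1⁻¹ ≡ 1 (mod 11), so λ ≡ 8.
  x = λ² - 10 - 0 = 64 - 10 ≡ 10; y = λ·(10 - 10) - 3 ≡ 8. → (10, 8)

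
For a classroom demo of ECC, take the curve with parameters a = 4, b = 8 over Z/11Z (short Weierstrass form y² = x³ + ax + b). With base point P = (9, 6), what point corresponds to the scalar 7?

(7, 4)

Repeated addition: build up to 7P.
2P: tangent at (9, 6): λ = (3·9² + 4)/(2·6) ≡ 5/1. 1⁻¹ ≡ 1 (mod 11) since 1·1 = 1 ≡ 1, so λ ≡ 5·1 ≡ 5.
  x = λ² - 9 - 9 = 25 - 18 ≡ 7; y = λ·(9 - 7) - 6 ≡ 4. → (7, 4)
3P: (7, 4) + (9, 6). λ = (6 - 4)/(9 - 7) ≡ 2/2 mod 11. 2⁻¹ ≡ 6 (mod 11) since 2·6 = 12 ≡ 1, so λ ≡ 1.
  x = λ² - 7 - 9 = 1 - 16 ≡ 7; y = λ·(7 - 7) - 4 ≡ 7. → (7, 7)
4P: (7, 7) + (9, 6). λ = (6 - 7)/(9 - 7) ≡ 10/2 mod 11. 2⁻¹ ≡ 6 (mod 11), so λ ≡ 5.
  x = λ² - 7 - 9 = 25 - 16 ≡ 9; y = λ·(7 - 9) - 7 ≡ 5. → (9, 5)
5P: (9, 5) + (9, 6): same x and y₁ ≡ -y₂, so the sum is O.
6P: O + (9, 6) = (9, 6) (identity).
7P: tangent at (9, 6): λ = (3·9² + 4)/(2·6) ≡ 5/1. 1⁻¹ ≡ 1 (mod 11), so λ ≡ 5·1 ≡ 5.
  x = λ² - 9 - 9 = 25 - 18 ≡ 7; y = λ·(9 - 7) - 6 ≡ 4. → (7, 4)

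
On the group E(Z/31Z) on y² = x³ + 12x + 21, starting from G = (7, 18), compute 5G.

Double-and-add on 5 = (101)₂. Start with G = (7, 18) for the leading 1-bit.
double: tangent at (7, 18): λ = (3·7² + 12)/(2·18) ≡ 4/5. 5⁻¹ ≡ 25 (mod 31) since 5·25 = 125 ≡ 1, so λ ≡ 4·25 ≡ 7.
  x = λ² - 7 - 7 = 49 - 14 ≡ 4; y = λ·(7 - 4) - 18 ≡ 3. → (4, 3)
double: tangent at (4, 3): λ = (3·4² + 12)/(2·3) ≡ 29/6. 6⁻¹ ≡ 26 (mod 31), so λ ≡ 29·26 ≡ 10.
  x = λ² - 4 - 4 = 100 - 8 ≡ 30; y = λ·(4 - 30) - 3 ≡ 16. → (30, 16)
add G: (30, 16) + (7, 18). λ = (18 - 16)/(7 - 30) ≡ 2/8 mod 31. 8⁻¹ ≡ 4 (mod 31), so λ ≡ 8.
  x = λ² - 30 - 7 = 64 - 37 ≡ 27; y = λ·(30 - 27) - 16 ≡ 8. → (27, 8)

(27, 8)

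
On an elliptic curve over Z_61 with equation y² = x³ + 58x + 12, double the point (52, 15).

(21, 50)

tangent at (52, 15): λ = (3·52² + 58)/(2·15) ≡ 57/30. 30⁻¹ ≡ 59 (mod 61), so λ ≡ 57·59 ≡ 8.
  x = λ² - 52 - 52 = 64 - 104 ≡ 21; y = λ·(52 - 21) - 15 ≡ 50. → (21, 50)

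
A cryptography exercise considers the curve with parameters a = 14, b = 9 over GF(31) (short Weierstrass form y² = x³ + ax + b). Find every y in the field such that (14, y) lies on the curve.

x³ + 14x + 9 = 2949 ≡ 4 (mod 31).
Square roots of 4 mod 31: 2 and 29 (since 2² = 4 ≡ 4).

2, 29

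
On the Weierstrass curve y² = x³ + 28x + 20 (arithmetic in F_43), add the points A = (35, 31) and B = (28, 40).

(35, 31) + (28, 40). λ = (40 - 31)/(28 - 35) ≡ 9/36 mod 43. 36⁻¹ ≡ 6 (mod 43), so λ ≡ 11.
  x = λ² - 35 - 28 = 121 - 63 ≡ 15; y = λ·(35 - 15) - 31 ≡ 17. → (15, 17)

(15, 17)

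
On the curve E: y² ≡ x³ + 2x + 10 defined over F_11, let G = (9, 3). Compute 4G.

Double-and-add on 4 = (100)₂. Start with G = (9, 3) for the leading 1-bit.
double: tangent at (9, 3): λ = (3·9² + 2)/(2·3) ≡ 3/6. 6⁻¹ ≡ 2 (mod 11) since 6·2 = 12 ≡ 1, so λ ≡ 3·2 ≡ 6.
  x = λ² - 9 - 9 = 36 - 18 ≡ 7; y = λ·(9 - 7) - 3 ≡ 9. → (7, 9)
double: tangent at (7, 9): λ = (3·7² + 2)/(2·9) ≡ 6/7. 7⁻¹ ≡ 8 (mod 11), so λ ≡ 6·8 ≡ 4.
  x = λ² - 7 - 7 = 16 - 14 ≡ 2; y = λ·(7 - 2) - 9 ≡ 0. → (2, 0)

(2, 0)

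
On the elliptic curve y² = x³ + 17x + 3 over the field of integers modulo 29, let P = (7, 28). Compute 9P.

(25, 4)

Double-and-add on 9 = (1001)₂. Start with P = (7, 28) for the leading 1-bit.
double: tangent at (7, 28): λ = (3·7² + 17)/(2·28) ≡ 19/27. 27⁻¹ ≡ 14 (mod 29) since 27·14 = 378 ≡ 1, so λ ≡ 19·14 ≡ 5.
  x = λ² - 7 - 7 = 25 - 14 ≡ 11; y = λ·(7 - 11) - 28 ≡ 10. → (11, 10)
double: tangent at (11, 10): λ = (3·11² + 17)/(2·10) ≡ 3/20. 20⁻¹ ≡ 16 (mod 29) since 20·16 = 320 ≡ 1, so λ ≡ 3·16 ≡ 19.
  x = λ² - 11 - 11 = 361 - 22 ≡ 20; y = λ·(11 - 20) - 10 ≡ 22. → (20, 22)
double: tangent at (20, 22): λ = (3·20² + 17)/(2·22) ≡ 28/15. 15⁻¹ ≡ 2 (mod 29), so λ ≡ 28·2 ≡ 27.
  x = λ² - 20 - 20 = 729 - 40 ≡ 22; y = λ·(20 - 22) - 22 ≡ 11. → (22, 11)
add P: (22, 11) + (7, 28). λ = (28 - 11)/(7 - 22) ≡ 17/14 mod 29. 14⁻¹ ≡ 27 (mod 29) since 14·27 = 378 ≡ 1, so λ ≡ 24.
  x = λ² - 22 - 7 = 576 - 29 ≡ 25; y = λ·(22 - 25) - 11 ≡ 4. → (25, 4)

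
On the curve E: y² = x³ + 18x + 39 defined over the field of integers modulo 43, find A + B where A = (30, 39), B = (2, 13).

(30, 39) + (2, 13). λ = (13 - 39)/(2 - 30) ≡ 17/15 mod 43. 15⁻¹ ≡ 23 (mod 43) since 15·23 = 345 ≡ 1, so λ ≡ 4.
  x = λ² - 30 - 2 = 16 - 32 ≡ 27; y = λ·(30 - 27) - 39 ≡ 16. → (27, 16)

(27, 16)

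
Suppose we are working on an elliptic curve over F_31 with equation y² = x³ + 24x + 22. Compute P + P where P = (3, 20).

(2, 27)

tangent at (3, 20): λ = (3·3² + 24)/(2·20) ≡ 20/9. 9⁻¹ ≡ 7 (mod 31) since 9·7 = 63 ≡ 1, so λ ≡ 20·7 ≡ 16.
  x = λ² - 3 - 3 = 256 - 6 ≡ 2; y = λ·(3 - 2) - 20 ≡ 27. → (2, 27)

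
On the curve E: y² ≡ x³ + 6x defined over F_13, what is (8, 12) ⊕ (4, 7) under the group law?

(5, 8)

(8, 12) + (4, 7). λ = (7 - 12)/(4 - 8) ≡ 8/9 mod 13. 9⁻¹ ≡ 3 (mod 13), so λ ≡ 11.
  x = λ² - 8 - 4 = 121 - 12 ≡ 5; y = λ·(8 - 5) - 12 ≡ 8. → (5, 8)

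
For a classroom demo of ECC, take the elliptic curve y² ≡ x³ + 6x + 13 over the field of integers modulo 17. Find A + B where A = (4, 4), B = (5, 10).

(10, 11)

(4, 4) + (5, 10). λ = (10 - 4)/(5 - 4) ≡ 6/1 mod 17. 1⁻¹ ≡ 1 (mod 17), so λ ≡ 6.
  x = λ² - 4 - 5 = 36 - 9 ≡ 10; y = λ·(4 - 10) - 4 ≡ 11. → (10, 11)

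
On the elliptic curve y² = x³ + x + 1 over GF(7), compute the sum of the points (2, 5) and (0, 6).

(2, 5) + (0, 6). λ = (6 - 5)/(0 - 2) ≡ 1/5 mod 7. 5⁻¹ ≡ 3 (mod 7), so λ ≡ 3.
  x = λ² - 2 - 0 = 9 - 2 ≡ 0; y = λ·(2 - 0) - 5 ≡ 1. → (0, 1)

(0, 1)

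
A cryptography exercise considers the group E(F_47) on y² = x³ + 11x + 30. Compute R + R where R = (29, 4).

(1, 29)

tangent at (29, 4): λ = (3·29² + 11)/(2·4) ≡ 43/8. 8⁻¹ ≡ 6 (mod 47) since 8·6 = 48 ≡ 1, so λ ≡ 43·6 ≡ 23.
  x = λ² - 29 - 29 = 529 - 58 ≡ 1; y = λ·(29 - 1) - 4 ≡ 29. → (1, 29)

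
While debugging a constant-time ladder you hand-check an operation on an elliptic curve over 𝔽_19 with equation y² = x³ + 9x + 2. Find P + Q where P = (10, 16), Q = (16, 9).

(10, 16) + (16, 9). λ = (9 - 16)/(16 - 10) ≡ 12/6 mod 19. 6⁻¹ ≡ 16 (mod 19) since 6·16 = 96 ≡ 1, so λ ≡ 2.
  x = λ² - 10 - 16 = 4 - 26 ≡ 16; y = λ·(10 - 16) - 16 ≡ 10. → (16, 10)

(16, 10)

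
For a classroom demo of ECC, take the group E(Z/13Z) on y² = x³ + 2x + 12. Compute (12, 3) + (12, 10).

O

The two points share x = 12 and their y-coordinates satisfy 3 + 10 ≡ 0 (mod 13), so they are inverses. Their sum is ∞.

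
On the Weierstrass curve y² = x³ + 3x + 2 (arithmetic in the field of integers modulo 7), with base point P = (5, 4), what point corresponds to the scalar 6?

O

Double-and-add on 6 = (110)₂. Start with P = (5, 4) for the leading 1-bit.
double: tangent at (5, 4): λ = (3·5² + 3)/(2·4) ≡ 1/1. 1⁻¹ ≡ 1 (mod 7) since 1·1 = 1 ≡ 1, so λ ≡ 1·1 ≡ 1.
  x = λ² - 5 - 5 = 1 - 10 ≡ 5; y = λ·(5 - 5) - 4 ≡ 3. → (5, 3)
add P: (5, 3) + (5, 4): same x and y₁ ≡ -y₂, so the sum is O.
double: O + O = O (identity).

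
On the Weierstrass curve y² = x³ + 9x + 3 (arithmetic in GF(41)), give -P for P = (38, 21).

-(38, 21) = (38, -21 mod 41) = (38, 20).

(38, 20)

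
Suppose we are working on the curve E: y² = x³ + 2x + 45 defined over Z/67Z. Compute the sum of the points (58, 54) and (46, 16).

(27, 33)

(58, 54) + (46, 16). λ = (16 - 54)/(46 - 58) ≡ 29/55 mod 67. 55⁻¹ ≡ 39 (mod 67) since 55·39 = 2145 ≡ 1, so λ ≡ 59.
  x = λ² - 58 - 46 = 3481 - 104 ≡ 27; y = λ·(58 - 27) - 54 ≡ 33. → (27, 33)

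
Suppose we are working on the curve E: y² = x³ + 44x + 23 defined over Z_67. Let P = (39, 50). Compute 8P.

(56, 33)

Double-and-add on 8 = (1000)₂. Start with P = (39, 50) for the leading 1-bit.
double: tangent at (39, 50): λ = (3·39² + 44)/(2·50) ≡ 51/33. 33⁻¹ ≡ 65 (mod 67) since 33·65 = 2145 ≡ 1, so λ ≡ 51·65 ≡ 32.
  x = λ² - 39 - 39 = 1024 - 78 ≡ 8; y = λ·(39 - 8) - 50 ≡ 4. → (8, 4)
double: tangent at (8, 4): λ = (3·8² + 44)/(2·4) ≡ 35/8. 8⁻¹ ≡ 42 (mod 67) since 8·42 = 336 ≡ 1, so λ ≡ 35·42 ≡ 63.
  x = λ² - 8 - 8 = 3969 - 16 ≡ 0; y = λ·(8 - 0) - 4 ≡ 31. → (0, 31)
double: tangent at (0, 31): λ = (3·0² + 44)/(2·31) ≡ 44/62. 62⁻¹ ≡ 40 (mod 67) since 62·40 = 2480 ≡ 1, so λ ≡ 44·40 ≡ 18.
  x = λ² - 0 - 0 = 324 - 0 ≡ 56; y = λ·(0 - 56) - 31 ≡ 33. → (56, 33)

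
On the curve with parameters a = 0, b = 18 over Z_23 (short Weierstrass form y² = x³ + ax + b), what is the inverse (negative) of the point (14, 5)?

(14, 18)

-(14, 5) = (14, -5 mod 23) = (14, 18).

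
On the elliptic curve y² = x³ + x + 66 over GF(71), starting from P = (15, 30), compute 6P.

Repeated addition: build up to 6P.
2P: tangent at (15, 30): λ = (3·15² + 1)/(2·30) ≡ 37/60. 60⁻¹ ≡ 58 (mod 71), so λ ≡ 37·58 ≡ 16.
  x = λ² - 15 - 15 = 256 - 30 ≡ 13; y = λ·(15 - 13) - 30 ≡ 2. → (13, 2)
3P: (13, 2) + (15, 30). λ = (30 - 2)/(15 - 13) ≡ 28/2 mod 71. 2⁻¹ ≡ 36 (mod 71), so λ ≡ 14.
  x = λ² - 13 - 15 = 196 - 28 ≡ 26; y = λ·(13 - 26) - 2 ≡ 29. → (26, 29)
4P: (26, 29) + (15, 30). λ = (30 - 29)/(15 - 26) ≡ 1/60 mod 71. 60⁻¹ ≡ 58 (mod 71), so λ ≡ 58.
  x = λ² - 26 - 15 = 3364 - 41 ≡ 57; y = λ·(26 - 57) - 29 ≡ 19. → (57, 19)
5P: (57, 19) + (15, 30). λ = (30 - 19)/(15 - 57) ≡ 11/29 mod 71. 29⁻¹ ≡ 49 (mod 71), so λ ≡ 42.
  x = λ² - 57 - 15 = 1764 - 72 ≡ 59; y = λ·(57 - 59) - 19 ≡ 39. → (59, 39)
6P: (59, 39) + (15, 30). λ = (30 - 39)/(15 - 59) ≡ 62/27 mod 71. 27⁻¹ ≡ 50 (mod 71), so λ ≡ 47.
  x = λ² - 59 - 15 = 2209 - 74 ≡ 5; y = λ·(59 - 5) - 39 ≡ 14. → (5, 14)

(5, 14)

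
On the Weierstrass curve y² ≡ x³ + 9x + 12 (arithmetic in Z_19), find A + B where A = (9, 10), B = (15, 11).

(9, 10) + (15, 11). λ = (11 - 10)/(15 - 9) ≡ 1/6 mod 19. 6⁻¹ ≡ 16 (mod 19) since 6·16 = 96 ≡ 1, so λ ≡ 16.
  x = λ² - 9 - 15 = 256 - 24 ≡ 4; y = λ·(9 - 4) - 10 ≡ 13. → (4, 13)

(4, 13)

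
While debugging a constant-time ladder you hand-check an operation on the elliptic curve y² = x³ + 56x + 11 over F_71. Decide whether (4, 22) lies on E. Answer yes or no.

y² = 22² ≡ 58; x³ + 56x + 11 = 299 ≡ 15 (mod 71). 58 ≠ 15.

no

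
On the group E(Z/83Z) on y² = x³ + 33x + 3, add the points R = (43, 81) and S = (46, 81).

(43, 81) + (46, 81). λ = (81 - 81)/(46 - 43) ≡ 0/3 mod 83. 3⁻¹ ≡ 28 (mod 83), so λ ≡ 0.
  x = λ² - 43 - 46 = 0 - 89 ≡ 77; y = λ·(43 - 77) - 81 ≡ 2. → (77, 2)

(77, 2)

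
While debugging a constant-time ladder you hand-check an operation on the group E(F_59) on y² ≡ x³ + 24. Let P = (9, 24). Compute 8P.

(6, 57)

Double-and-add on 8 = (1000)₂. Start with P = (9, 24) for the leading 1-bit.
double: tangent at (9, 24): λ = (3·9² + 0)/(2·24) ≡ 7/48. 48⁻¹ ≡ 16 (mod 59) since 48·16 = 768 ≡ 1, so λ ≡ 7·16 ≡ 53.
  x = λ² - 9 - 9 = 2809 - 18 ≡ 18; y = λ·(9 - 18) - 24 ≡ 30. → (18, 30)
double: tangent at (18, 30): λ = (3·18² + 0)/(2·30) ≡ 28/1. 1⁻¹ ≡ 1 (mod 59) since 1·1 = 1 ≡ 1, so λ ≡ 28·1 ≡ 28.
  x = λ² - 18 - 18 = 784 - 36 ≡ 40; y = λ·(18 - 40) - 30 ≡ 3. → (40, 3)
double: tangent at (40, 3): λ = (3·40² + 0)/(2·3) ≡ 21/6. 6⁻¹ ≡ 10 (mod 59) since 6·10 = 60 ≡ 1, so λ ≡ 21·10 ≡ 33.
  x = λ² - 40 - 40 = 1089 - 80 ≡ 6; y = λ·(40 - 6) - 3 ≡ 57. → (6, 57)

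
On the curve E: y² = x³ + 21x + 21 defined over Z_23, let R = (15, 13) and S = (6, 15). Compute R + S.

(15, 13) + (6, 15). λ = (15 - 13)/(6 - 15) ≡ 2/14 mod 23. 14⁻¹ ≡ 5 (mod 23), so λ ≡ 10.
  x = λ² - 15 - 6 = 100 - 21 ≡ 10; y = λ·(15 - 10) - 13 ≡ 14. → (10, 14)

(10, 14)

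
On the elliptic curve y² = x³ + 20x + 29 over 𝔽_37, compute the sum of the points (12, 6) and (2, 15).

(19, 4)

(12, 6) + (2, 15). λ = (15 - 6)/(2 - 12) ≡ 9/27 mod 37. 27⁻¹ ≡ 11 (mod 37), so λ ≡ 25.
  x = λ² - 12 - 2 = 625 - 14 ≡ 19; y = λ·(12 - 19) - 6 ≡ 4. → (19, 4)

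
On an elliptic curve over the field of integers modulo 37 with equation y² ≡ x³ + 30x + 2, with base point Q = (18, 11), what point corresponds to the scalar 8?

Double-and-add on 8 = (1000)₂. Start with Q = (18, 11) for the leading 1-bit.
double: tangent at (18, 11): λ = (3·18² + 30)/(2·11) ≡ 3/22. 22⁻¹ ≡ 32 (mod 37), so λ ≡ 3·32 ≡ 22.
  x = λ² - 18 - 18 = 484 - 36 ≡ 4; y = λ·(18 - 4) - 11 ≡ 1. → (4, 1)
double: tangent at (4, 1): λ = (3·4² + 30)/(2·1) ≡ 4/2. 2⁻¹ ≡ 19 (mod 37) since 2·19 = 38 ≡ 1, so λ ≡ 4·19 ≡ 2.
  x = λ² - 4 - 4 = 4 - 8 ≡ 33; y = λ·(4 - 33) - 1 ≡ 15. → (33, 15)
double: tangent at (33, 15): λ = (3·33² + 30)/(2·15) ≡ 4/30. 30⁻¹ ≡ 21 (mod 37) since 30·21 = 630 ≡ 1, so λ ≡ 4·21 ≡ 10.
  x = λ² - 33 - 33 = 100 - 66 ≡ 34; y = λ·(33 - 34) - 15 ≡ 12. → (34, 12)

(34, 12)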